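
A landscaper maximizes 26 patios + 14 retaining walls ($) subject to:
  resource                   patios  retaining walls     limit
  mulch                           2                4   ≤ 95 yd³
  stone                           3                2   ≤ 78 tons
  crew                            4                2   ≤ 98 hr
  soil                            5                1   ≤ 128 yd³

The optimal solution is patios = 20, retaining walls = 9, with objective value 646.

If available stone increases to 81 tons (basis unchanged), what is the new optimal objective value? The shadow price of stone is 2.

Δb = 3, so new z* = 646 + (2)·(3) = 646 + 6 = 652.

652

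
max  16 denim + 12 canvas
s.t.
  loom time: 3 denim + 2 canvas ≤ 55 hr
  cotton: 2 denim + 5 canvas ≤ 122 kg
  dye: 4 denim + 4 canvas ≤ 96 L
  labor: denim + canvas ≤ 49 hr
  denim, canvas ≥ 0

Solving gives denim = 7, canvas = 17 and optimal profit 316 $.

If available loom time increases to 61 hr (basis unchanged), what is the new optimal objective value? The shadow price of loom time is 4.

340

Δb = 6, so new z* = 316 + (4)·(6) = 316 + 24 = 340.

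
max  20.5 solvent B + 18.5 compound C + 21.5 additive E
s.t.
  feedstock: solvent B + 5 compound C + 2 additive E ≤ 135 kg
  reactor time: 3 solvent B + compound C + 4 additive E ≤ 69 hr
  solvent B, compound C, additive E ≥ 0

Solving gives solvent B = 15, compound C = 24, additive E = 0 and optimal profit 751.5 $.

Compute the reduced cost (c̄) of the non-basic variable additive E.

-7.5

Check each constraint at x*: feedstock 135/135 (tight); reactor time 69/69 (tight).
Dual feasibility on the basic columns requires 1·y_feedstock + 3·y_reactor time = 20.5, 5·y_feedstock + 1·y_reactor time = 18.5.
Solving: y_feedstock = 2.5, y_reactor time = 6.
Reduced cost of additive E: c₃ − yᵀa₃ = 21.5 − (2.5·2 + 6·4) = 21.5 − 29 = -7.5.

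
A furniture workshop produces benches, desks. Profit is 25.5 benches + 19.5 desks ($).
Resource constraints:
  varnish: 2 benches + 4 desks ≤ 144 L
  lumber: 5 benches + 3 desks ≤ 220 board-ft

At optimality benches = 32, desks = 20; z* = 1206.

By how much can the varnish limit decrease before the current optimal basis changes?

Binding constraints: varnish, lumber. The basis is B = [[2,4],[5,3]] with det -14.
Per unit decrease in varnish, x* moves by d = (0.2143, -0.3571).
The basis stays optimal until desks reaches 0; allowable decrease = 56 L.

56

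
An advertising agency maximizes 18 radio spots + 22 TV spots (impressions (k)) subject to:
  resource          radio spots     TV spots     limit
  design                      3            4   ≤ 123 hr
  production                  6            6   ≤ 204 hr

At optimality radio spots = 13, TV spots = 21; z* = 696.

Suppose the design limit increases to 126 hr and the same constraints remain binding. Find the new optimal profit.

708

Check each constraint at x*: design 123/123 (tight); production 204/204 (tight).
From A_Bᵀ y = c: 3·y_design + 6·y_production = 18; 4·y_design + 6·y_production = 22.
This yields shadow prices y_design = 4, y_production = 1.
Δz = y_design·Δb = 4 × (3) = 12, so new z* = 696 + 12 = 708.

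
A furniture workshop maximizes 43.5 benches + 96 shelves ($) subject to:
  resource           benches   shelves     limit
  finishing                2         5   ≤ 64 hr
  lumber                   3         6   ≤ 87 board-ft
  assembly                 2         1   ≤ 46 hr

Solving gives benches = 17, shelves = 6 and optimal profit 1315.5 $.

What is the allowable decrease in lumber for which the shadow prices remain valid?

Binding constraints: finishing, lumber. The basis is B = [[2,5],[3,6]] with det -3.
Per unit decrease in lumber, x* moves by d = (-1.6667, 0.6667).
The basis stays optimal until benches reaches 0; allowable decrease = 10.2 board-ft.

10.2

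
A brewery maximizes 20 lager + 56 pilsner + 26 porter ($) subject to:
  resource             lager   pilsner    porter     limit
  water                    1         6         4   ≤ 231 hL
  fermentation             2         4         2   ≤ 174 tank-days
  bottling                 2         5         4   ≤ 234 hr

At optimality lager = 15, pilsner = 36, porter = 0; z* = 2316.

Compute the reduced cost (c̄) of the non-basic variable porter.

At the optimum: water uses 231 of 231 (binding); fermentation uses 174 of 174 (binding); bottling uses 210 of 234 (slack = 24).
By complementary slackness, y = 0 for the non-binding constraint.
The binding rows give the dual system: 1·y_water + 2·y_fermentation = 20 and 6·y_water + 4·y_fermentation = 56.
Solving: y_water = 4, y_fermentation = 8.
Reduced cost of porter: c₃ − yᵀa₃ = 26 − (4·4 + 8·2) = 26 − 32 = -6.

-6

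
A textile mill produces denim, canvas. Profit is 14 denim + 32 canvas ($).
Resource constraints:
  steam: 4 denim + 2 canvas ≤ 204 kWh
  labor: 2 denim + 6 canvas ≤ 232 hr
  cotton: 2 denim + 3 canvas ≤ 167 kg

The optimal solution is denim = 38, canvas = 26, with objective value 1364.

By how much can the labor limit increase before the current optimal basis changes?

Binding constraints: steam, labor. The basis is B = [[4,2],[2,6]] with det 20.
Per unit increase in labor, x* moves by d = (-0.1, 0.2).
The basis stays optimal until cotton becomes binding; allowable increase = 32.5 hr.

32.5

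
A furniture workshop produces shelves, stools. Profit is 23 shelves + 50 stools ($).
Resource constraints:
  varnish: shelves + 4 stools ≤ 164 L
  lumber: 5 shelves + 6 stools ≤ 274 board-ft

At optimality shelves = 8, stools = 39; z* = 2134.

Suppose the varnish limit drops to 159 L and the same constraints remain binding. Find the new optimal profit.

2094

Both varnish and lumber are binding at x*.
The binding rows give the dual system: 1·y_varnish + 5·y_lumber = 23 and 4·y_varnish + 6·y_lumber = 50.
→ y_varnish = 8 and y_lumber = 3.
Δz = y_varnish·Δb = 8 × (-5) = -40, so new z* = 2134 − 40 = 2094.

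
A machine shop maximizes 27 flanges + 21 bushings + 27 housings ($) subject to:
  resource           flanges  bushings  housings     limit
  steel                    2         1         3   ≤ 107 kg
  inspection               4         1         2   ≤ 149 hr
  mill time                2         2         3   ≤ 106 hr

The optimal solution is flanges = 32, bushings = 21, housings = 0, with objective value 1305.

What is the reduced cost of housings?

-5.5

Check each constraint at x*: steel 85/107 (slack 22); inspection 149/149 (tight); mill time 106/106 (tight).
Since steel is not tight, its dual is 0.
From A_Bᵀ y = c: 4·y_inspection + 2·y_mill time = 27; 1·y_inspection + 2·y_mill time = 21.
→ y_inspection = 2 and y_mill time = 9.5.
Reduced cost of housings: c₃ − yᵀa₃ = 27 − (2·2 + 9.5·3) = 27 − 32.5 = -5.5.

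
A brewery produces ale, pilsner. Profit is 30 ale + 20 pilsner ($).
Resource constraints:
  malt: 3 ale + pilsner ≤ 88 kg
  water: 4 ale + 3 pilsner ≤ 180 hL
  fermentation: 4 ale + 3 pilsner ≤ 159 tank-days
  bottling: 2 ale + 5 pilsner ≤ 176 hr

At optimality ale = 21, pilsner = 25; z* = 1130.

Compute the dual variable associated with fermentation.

6

Binding: malt and fermentation. Non-binding: water (21 unused), bottling (9 unused).
Slack constraints have shadow price 0 (complementary slackness).
The binding rows give the dual system: 3·y_malt + 4·y_fermentation = 30 and 1·y_malt + 3·y_fermentation = 20.
→ y_malt = 2 and y_fermentation = 6.
Shadow price of fermentation = 6.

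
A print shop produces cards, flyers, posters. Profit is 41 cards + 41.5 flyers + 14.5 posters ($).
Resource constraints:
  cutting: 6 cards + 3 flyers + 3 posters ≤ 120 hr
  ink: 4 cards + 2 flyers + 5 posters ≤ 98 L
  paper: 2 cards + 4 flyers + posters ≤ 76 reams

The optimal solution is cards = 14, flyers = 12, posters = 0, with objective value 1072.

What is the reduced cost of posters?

Check each constraint at x*: cutting 120/120 (tight); ink 80/98 (slack 18); paper 76/76 (tight).
By complementary slackness, y = 0 for the non-binding constraint.
Dual feasibility on the basic columns requires 6·y_cutting + 2·y_paper = 41, 3·y_cutting + 4·y_paper = 41.5.
→ y_cutting = 4.5 and y_paper = 7.
Reduced cost of posters: c₃ − yᵀa₃ = 14.5 − (4.5·3 + 7·1) = 14.5 − 20.5 = -6.

-6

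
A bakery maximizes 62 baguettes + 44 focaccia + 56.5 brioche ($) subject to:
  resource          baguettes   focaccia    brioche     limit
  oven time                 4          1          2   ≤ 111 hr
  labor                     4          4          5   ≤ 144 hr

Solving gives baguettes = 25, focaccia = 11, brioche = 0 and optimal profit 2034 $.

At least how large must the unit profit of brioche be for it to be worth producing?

59.5

Check each constraint at x*: oven time 111/111 (tight); labor 144/144 (tight).
The binding rows give the dual system: 4·y_oven time + 4·y_labor = 62 and 1·y_oven time + 4·y_labor = 44.
This yields shadow prices y_oven time = 6, y_labor = 9.5.
brioche enters the basis when its profit ≥ yᵀa₃ = 6·2 + 9.5·5 = 59.5.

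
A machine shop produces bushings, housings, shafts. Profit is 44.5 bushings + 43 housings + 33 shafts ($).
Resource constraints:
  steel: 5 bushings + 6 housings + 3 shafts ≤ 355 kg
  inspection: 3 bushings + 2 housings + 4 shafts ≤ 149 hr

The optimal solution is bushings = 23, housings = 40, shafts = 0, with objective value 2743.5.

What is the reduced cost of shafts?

-8

Both steel and inspection are binding at x*.
Dual feasibility on the basic columns requires 5·y_steel + 3·y_inspection = 44.5, 6·y_steel + 2·y_inspection = 43.
→ y_steel = 5 and y_inspection = 6.5.
Reduced cost of shafts: c₃ − yᵀa₃ = 33 − (5·3 + 6.5·4) = 33 − 41 = -8.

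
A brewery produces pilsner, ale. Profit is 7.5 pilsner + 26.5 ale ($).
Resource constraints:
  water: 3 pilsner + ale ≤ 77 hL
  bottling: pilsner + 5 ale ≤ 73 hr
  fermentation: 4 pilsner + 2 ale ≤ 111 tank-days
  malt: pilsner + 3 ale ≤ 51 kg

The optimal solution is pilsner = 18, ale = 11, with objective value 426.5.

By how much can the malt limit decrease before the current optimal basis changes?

Binding constraints: bottling, malt. The basis is B = [[1,5],[1,3]] with det -2.
Per unit decrease in malt, x* moves by d = (-2.5, 0.5).
The basis stays optimal until pilsner reaches 0; allowable decrease = 7.2 kg.

7.2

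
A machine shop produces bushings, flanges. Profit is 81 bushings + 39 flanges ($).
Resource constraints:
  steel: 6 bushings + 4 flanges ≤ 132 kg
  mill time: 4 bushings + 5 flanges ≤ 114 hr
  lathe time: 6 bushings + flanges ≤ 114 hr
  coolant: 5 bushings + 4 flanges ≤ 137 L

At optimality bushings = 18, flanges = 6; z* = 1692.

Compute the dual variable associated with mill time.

0

Binding: steel and lathe time. Non-binding: mill time (12 unused), coolant (23 unused).
Slack constraints have shadow price 0 (complementary slackness).
The binding rows give the dual system: 6·y_steel + 6·y_lathe time = 81 and 4·y_steel + 1·y_lathe time = 39.
This yields shadow prices y_steel = 8.5, y_lathe time = 5.
Shadow price of mill time = 0.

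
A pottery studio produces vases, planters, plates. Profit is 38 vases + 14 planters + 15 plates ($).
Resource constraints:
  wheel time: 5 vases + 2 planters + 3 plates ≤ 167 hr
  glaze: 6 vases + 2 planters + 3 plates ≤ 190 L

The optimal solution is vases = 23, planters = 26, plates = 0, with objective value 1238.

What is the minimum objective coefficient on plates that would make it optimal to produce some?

21

At the optimum: wheel time uses 167 of 167 (binding); glaze uses 190 of 190 (binding).
The binding rows give the dual system: 5·y_wheel time + 6·y_glaze = 38 and 2·y_wheel time + 2·y_glaze = 14.
Solving: y_wheel time = 4, y_glaze = 3.
plates enters the basis when its profit ≥ yᵀa₃ = 4·3 + 3·3 = 21.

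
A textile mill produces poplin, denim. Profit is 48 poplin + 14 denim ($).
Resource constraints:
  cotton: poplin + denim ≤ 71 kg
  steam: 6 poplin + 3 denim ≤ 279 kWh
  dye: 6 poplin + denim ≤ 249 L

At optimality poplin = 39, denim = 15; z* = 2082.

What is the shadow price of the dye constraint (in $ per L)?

5

Binding: steam and dye. Non-binding: cotton (17 unused).
By complementary slackness, y = 0 for the non-binding constraint.
From A_Bᵀ y = c: 6·y_steam + 6·y_dye = 48; 3·y_steam + 1·y_dye = 14.
Solving: y_steam = 3, y_dye = 5.
Shadow price of dye = 5.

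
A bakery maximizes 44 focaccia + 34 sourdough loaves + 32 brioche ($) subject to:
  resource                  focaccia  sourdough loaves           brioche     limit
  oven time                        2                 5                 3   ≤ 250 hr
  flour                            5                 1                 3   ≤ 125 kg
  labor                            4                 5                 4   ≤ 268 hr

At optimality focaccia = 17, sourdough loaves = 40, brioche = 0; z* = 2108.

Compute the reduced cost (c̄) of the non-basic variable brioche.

-4

At the optimum: oven time uses 234 of 250 (slack = 16); flour uses 125 of 125 (binding); labor uses 268 of 268 (binding).
By complementary slackness, y = 0 for the non-binding constraint.
Dual feasibility on the basic columns requires 5·y_flour + 4·y_labor = 44, 1·y_flour + 5·y_labor = 34.
→ y_flour = 4 and y_labor = 6.
Reduced cost of brioche: c₃ − yᵀa₃ = 32 − (4·3 + 6·4) = 32 − 36 = -4.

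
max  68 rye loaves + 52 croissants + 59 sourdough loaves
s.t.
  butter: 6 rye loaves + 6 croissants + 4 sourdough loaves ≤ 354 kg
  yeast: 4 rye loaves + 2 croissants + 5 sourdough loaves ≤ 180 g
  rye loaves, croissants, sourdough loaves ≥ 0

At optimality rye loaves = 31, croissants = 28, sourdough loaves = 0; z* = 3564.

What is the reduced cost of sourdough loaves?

Check each constraint at x*: butter 354/354 (tight); yeast 180/180 (tight).
Dual feasibility on the basic columns requires 6·y_butter + 4·y_yeast = 68, 6·y_butter + 2·y_yeast = 52.
Solving: y_butter = 6, y_yeast = 8.
Reduced cost of sourdough loaves: c₃ − yᵀa₃ = 59 − (6·4 + 8·5) = 59 − 64 = -5.

-5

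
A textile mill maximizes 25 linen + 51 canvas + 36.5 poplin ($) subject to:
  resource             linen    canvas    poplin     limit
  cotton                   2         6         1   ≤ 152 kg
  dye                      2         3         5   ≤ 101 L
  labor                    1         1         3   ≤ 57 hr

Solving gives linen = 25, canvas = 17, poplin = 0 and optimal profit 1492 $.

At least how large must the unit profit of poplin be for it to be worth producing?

Check each constraint at x*: cotton 152/152 (tight); dye 101/101 (tight); labor 42/57 (slack 15).
By complementary slackness, y = 0 for the non-binding constraint.
From A_Bᵀ y = c: 2·y_cotton + 2·y_dye = 25; 6·y_cotton + 3·y_dye = 51.
This yields shadow prices y_cotton = 4.5, y_dye = 8.
poplin enters the basis when its profit ≥ yᵀa₃ = 4.5·1 + 8·5 = 44.5.

44.5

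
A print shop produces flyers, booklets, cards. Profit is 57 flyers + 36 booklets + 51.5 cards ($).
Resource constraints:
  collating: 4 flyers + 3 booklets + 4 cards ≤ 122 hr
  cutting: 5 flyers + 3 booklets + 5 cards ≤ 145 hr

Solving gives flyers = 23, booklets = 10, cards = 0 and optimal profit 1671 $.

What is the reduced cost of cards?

-5.5

Both collating and cutting are binding at x*.
Dual feasibility on the basic columns requires 4·y_collating + 5·y_cutting = 57, 3·y_collating + 3·y_cutting = 36.
Solving: y_collating = 3, y_cutting = 9.
Reduced cost of cards: c₃ − yᵀa₃ = 51.5 − (3·4 + 9·5) = 51.5 − 57 = -5.5.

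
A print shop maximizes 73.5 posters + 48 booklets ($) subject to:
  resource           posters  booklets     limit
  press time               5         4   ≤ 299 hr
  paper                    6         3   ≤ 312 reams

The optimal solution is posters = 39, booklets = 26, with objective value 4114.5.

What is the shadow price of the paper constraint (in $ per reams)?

At the optimum: press time uses 299 of 299 (binding); paper uses 312 of 312 (binding).
Dual feasibility on the basic columns requires 5·y_press time + 6·y_paper = 73.5, 4·y_press time + 3·y_paper = 48.
This yields shadow prices y_press time = 7.5, y_paper = 6.
Shadow price of paper = 6.

6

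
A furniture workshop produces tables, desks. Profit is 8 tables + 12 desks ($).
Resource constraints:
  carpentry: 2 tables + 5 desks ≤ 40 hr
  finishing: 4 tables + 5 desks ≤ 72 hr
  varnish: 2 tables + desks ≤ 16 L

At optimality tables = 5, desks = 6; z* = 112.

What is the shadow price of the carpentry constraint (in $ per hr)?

At the optimum: carpentry uses 40 of 40 (binding); finishing uses 50 of 72 (slack = 22); varnish uses 16 of 16 (binding).
By complementary slackness, y = 0 for the non-binding constraint.
Dual feasibility on the basic columns requires 2·y_carpentry + 2·y_varnish = 8, 5·y_carpentry + 1·y_varnish = 12.
→ y_carpentry = 2 and y_varnish = 2.
Shadow price of carpentry = 2.

2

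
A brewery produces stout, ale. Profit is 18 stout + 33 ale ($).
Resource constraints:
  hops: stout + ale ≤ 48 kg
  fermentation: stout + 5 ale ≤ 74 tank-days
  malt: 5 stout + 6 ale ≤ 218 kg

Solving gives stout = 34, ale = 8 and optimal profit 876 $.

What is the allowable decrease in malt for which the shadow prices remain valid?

129.2

Binding constraints: fermentation, malt. The basis is B = [[1,5],[5,6]] with det -19.
Per unit decrease in malt, x* moves by d = (-0.2632, 0.0526).
The basis stays optimal until stout reaches 0; allowable decrease = 129.2 kg.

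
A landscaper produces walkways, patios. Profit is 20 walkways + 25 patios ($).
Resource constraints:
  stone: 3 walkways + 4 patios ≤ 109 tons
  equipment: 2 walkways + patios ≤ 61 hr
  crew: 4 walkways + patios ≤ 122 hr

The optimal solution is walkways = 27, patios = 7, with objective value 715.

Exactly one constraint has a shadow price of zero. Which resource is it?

stone: 109/109 (binding)
equipment: 61/61 (binding)
crew: 115/122 (slack 7)
By complementary slackness, a constraint with positive slack has shadow price 0 → crew.

crew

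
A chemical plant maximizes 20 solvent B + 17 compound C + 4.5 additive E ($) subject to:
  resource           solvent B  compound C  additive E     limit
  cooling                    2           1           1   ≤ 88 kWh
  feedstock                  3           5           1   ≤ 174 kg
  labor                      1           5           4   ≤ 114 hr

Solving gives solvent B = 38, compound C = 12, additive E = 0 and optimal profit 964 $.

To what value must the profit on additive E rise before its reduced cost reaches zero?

Check each constraint at x*: cooling 88/88 (tight); feedstock 174/174 (tight); labor 98/114 (slack 16).
Since labor is not tight, its dual is 0.
The binding rows give the dual system: 2·y_cooling + 3·y_feedstock = 20 and 1·y_cooling + 5·y_feedstock = 17.
Solving: y_cooling = 7, y_feedstock = 2.
additive E enters the basis when its profit ≥ yᵀa₃ = 7·1 + 2·1 = 9.

9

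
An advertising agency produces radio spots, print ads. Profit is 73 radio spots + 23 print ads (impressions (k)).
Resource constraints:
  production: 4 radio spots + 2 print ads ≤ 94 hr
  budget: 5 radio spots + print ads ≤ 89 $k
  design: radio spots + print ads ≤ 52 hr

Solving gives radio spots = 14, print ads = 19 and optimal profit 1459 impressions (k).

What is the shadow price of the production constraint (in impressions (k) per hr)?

Binding: production and budget. Non-binding: design (19 unused).
Since design is not tight, its dual is 0.
From A_Bᵀ y = c: 4·y_production + 5·y_budget = 73; 2·y_production + 1·y_budget = 23.
→ y_production = 7 and y_budget = 9.
Shadow price of production = 7.

7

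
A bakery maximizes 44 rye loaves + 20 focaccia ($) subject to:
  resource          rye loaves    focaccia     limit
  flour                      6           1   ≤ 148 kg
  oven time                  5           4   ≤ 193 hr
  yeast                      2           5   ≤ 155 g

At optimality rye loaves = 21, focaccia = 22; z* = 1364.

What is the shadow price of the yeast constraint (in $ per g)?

At the optimum: flour uses 148 of 148 (binding); oven time uses 193 of 193 (binding); yeast uses 152 of 155 (slack = 3).
Slack constraints have shadow price 0 (complementary slackness).
Dual feasibility on the basic columns requires 6·y_flour + 5·y_oven time = 44, 1·y_flour + 4·y_oven time = 20.
→ y_flour = 4 and y_oven time = 4.
Shadow price of yeast = 0.

0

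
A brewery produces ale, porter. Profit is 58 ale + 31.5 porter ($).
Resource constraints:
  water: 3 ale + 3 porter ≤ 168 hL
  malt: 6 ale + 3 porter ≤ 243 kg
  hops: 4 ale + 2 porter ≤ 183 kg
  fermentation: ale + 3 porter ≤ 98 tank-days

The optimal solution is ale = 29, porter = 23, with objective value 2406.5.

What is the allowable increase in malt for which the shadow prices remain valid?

30

Binding constraints: malt, fermentation. The basis is B = [[6,3],[1,3]] with det 15.
Per unit increase in malt, x* moves by d = (0.2, -0.0667).
The basis stays optimal until water becomes binding; allowable increase = 30 kg.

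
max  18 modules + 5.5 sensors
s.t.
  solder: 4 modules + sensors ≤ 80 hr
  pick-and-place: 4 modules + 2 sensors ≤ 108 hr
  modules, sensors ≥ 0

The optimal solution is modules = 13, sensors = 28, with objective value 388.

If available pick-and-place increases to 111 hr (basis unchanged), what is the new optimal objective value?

Check each constraint at x*: solder 80/80 (tight); pick-and-place 108/108 (tight).
The binding rows give the dual system: 4·y_solder + 4·y_pick-and-place = 18 and 1·y_solder + 2·y_pick-and-place = 5.5.
→ y_solder = 3.5 and y_pick-and-place = 1.
Δz = y_pick-and-place·Δb = 1 × (3) = 3, so new z* = 388 + 3 = 391.

391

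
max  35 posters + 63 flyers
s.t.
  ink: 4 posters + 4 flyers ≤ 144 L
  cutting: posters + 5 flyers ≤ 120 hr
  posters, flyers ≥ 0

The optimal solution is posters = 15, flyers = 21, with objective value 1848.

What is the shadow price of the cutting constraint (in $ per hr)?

At the optimum: ink uses 144 of 144 (binding); cutting uses 120 of 120 (binding).
From A_Bᵀ y = c: 4·y_ink + 1·y_cutting = 35; 4·y_ink + 5·y_cutting = 63.
This yields shadow prices y_ink = 7, y_cutting = 7.
Shadow price of cutting = 7.

7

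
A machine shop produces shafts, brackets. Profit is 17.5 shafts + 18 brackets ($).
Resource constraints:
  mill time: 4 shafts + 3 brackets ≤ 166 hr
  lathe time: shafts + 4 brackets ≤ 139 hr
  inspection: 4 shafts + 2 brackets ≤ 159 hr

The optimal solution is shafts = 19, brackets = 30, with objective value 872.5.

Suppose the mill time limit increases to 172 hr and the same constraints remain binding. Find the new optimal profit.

At the optimum: mill time uses 166 of 166 (binding); lathe time uses 139 of 139 (binding); inspection uses 136 of 159 (slack = 23).
Since inspection is not tight, its dual is 0.
Dual feasibility on the basic columns requires 4·y_mill time + 1·y_lathe time = 17.5, 3·y_mill time + 4·y_lathe time = 18.
This yields shadow prices y_mill time = 4, y_lathe time = 1.5.
Δz = y_mill time·Δb = 4 × (6) = 24, so new z* = 872.5 + 24 = 896.5.

896.5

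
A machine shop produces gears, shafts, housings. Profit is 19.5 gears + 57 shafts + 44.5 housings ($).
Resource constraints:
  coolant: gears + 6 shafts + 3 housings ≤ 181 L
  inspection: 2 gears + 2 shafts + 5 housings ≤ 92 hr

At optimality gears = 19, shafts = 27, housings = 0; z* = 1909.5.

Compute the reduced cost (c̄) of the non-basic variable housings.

-8

At the optimum: coolant uses 181 of 181 (binding); inspection uses 92 of 92 (binding).
Dual feasibility on the basic columns requires 1·y_coolant + 2·y_inspection = 19.5, 6·y_coolant + 2·y_inspection = 57.
This yields shadow prices y_coolant = 7.5, y_inspection = 6.
Reduced cost of housings: c₃ − yᵀa₃ = 44.5 − (7.5·3 + 6·5) = 44.5 − 52.5 = -8.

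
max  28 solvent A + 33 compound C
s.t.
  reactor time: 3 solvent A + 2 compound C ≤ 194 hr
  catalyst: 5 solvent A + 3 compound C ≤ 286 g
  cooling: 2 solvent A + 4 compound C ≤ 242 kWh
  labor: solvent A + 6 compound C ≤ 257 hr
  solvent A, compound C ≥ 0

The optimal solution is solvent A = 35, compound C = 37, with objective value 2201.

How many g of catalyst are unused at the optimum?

0

catalyst used = 5·35 + 3·37 = 286; slack = 286 − 286 = 0.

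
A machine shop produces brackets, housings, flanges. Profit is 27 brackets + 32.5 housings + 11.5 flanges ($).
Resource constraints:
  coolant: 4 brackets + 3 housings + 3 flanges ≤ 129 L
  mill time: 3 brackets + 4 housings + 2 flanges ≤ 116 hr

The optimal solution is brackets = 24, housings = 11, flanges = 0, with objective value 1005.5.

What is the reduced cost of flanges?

-7

Both coolant and mill time are binding at x*.
Dual feasibility on the basic columns requires 4·y_coolant + 3·y_mill time = 27, 3·y_coolant + 4·y_mill time = 32.5.
→ y_coolant = 1.5 and y_mill time = 7.
Reduced cost of flanges: c₃ − yᵀa₃ = 11.5 − (1.5·3 + 7·2) = 11.5 − 18.5 = -7.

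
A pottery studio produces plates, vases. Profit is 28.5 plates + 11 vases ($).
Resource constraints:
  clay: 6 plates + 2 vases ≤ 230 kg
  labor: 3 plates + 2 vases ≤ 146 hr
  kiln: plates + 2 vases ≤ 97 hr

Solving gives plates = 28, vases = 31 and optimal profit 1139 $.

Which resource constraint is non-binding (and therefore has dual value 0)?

clay: 230/230 (binding)
labor: 146/146 (binding)
kiln: 90/97 (slack 7)
By complementary slackness, a constraint with positive slack has shadow price 0 → kiln.

kiln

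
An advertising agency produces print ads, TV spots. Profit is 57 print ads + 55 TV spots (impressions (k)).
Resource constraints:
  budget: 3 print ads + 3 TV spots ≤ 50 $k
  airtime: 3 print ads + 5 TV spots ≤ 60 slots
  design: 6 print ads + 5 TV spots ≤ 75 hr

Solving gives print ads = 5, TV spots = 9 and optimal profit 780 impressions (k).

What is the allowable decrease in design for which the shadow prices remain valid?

15

Binding constraints: airtime, design. The basis is B = [[3,5],[6,5]] with det -15.
Per unit decrease in design, x* moves by d = (-0.3333, 0.2).
The basis stays optimal until print ads reaches 0; allowable decrease = 15 hr.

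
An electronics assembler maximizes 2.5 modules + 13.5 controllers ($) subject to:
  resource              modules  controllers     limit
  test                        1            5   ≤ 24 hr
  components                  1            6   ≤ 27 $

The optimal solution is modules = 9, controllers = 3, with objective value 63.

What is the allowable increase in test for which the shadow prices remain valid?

3

Binding constraints: test, components. The basis is B = [[1,5],[1,6]] with det 1.
Per unit increase in test, x* moves by d = (6, -1).
The basis stays optimal until controllers reaches 0; allowable increase = 3 hr.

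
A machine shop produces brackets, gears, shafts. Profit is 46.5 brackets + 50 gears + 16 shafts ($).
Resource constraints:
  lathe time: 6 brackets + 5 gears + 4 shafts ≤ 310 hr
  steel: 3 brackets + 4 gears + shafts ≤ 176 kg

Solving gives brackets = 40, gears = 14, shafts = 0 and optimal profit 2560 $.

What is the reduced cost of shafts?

At the optimum: lathe time uses 310 of 310 (binding); steel uses 176 of 176 (binding).
The binding rows give the dual system: 6·y_lathe time + 3·y_steel = 46.5 and 5·y_lathe time + 4·y_steel = 50.
→ y_lathe time = 4 and y_steel = 7.5.
Reduced cost of shafts: c₃ − yᵀa₃ = 16 − (4·4 + 7.5·1) = 16 − 23.5 = -7.5.

-7.5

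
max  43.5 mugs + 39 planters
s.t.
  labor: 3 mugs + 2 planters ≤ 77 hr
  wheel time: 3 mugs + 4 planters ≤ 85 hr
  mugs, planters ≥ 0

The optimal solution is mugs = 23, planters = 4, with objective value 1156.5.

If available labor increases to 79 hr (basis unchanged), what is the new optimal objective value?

Both labor and wheel time are binding at x*.
The binding rows give the dual system: 3·y_labor + 3·y_wheel time = 43.5 and 2·y_labor + 4·y_wheel time = 39.
This yields shadow prices y_labor = 9.5, y_wheel time = 5.
Δz = y_labor·Δb = 9.5 × (2) = 19, so new z* = 1156.5 + 19 = 1175.5.

1175.5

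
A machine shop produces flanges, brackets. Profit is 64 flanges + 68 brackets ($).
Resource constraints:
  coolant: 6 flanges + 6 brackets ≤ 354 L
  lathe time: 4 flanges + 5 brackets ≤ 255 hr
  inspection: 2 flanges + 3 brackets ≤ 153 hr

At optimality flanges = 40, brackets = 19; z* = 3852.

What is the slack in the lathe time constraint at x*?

lathe time used = 4·40 + 5·19 = 255; slack = 255 − 255 = 0.

0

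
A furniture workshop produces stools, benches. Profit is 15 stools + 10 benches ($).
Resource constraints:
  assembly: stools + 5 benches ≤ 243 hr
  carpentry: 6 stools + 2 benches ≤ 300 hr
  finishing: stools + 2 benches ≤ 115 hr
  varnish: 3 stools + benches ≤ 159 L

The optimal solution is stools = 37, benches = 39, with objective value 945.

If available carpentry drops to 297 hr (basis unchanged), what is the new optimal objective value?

939

At the optimum: assembly uses 232 of 243 (slack = 11); carpentry uses 300 of 300 (binding); finishing uses 115 of 115 (binding); varnish uses 150 of 159 (slack = 9).
By complementary slackness, y = 0 for the non-binding constraints.
Dual feasibility on the basic columns requires 6·y_carpentry + 1·y_finishing = 15, 2·y_carpentry + 2·y_finishing = 10.
Solving: y_carpentry = 2, y_finishing = 3.
Δz = y_carpentry·Δb = 2 × (-3) = -6, so new z* = 945 − 6 = 939.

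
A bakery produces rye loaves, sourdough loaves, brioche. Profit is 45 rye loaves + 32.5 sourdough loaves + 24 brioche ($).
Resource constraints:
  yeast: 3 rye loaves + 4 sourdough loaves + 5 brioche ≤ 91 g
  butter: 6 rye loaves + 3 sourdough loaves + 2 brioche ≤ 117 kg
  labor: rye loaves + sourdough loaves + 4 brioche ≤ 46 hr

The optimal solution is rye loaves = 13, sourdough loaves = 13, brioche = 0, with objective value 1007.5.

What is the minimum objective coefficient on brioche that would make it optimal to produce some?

At the optimum: yeast uses 91 of 91 (binding); butter uses 117 of 117 (binding); labor uses 26 of 46 (slack = 20).
Slack constraints have shadow price 0 (complementary slackness).
Dual feasibility on the basic columns requires 3·y_yeast + 6·y_butter = 45, 4·y_yeast + 3·y_butter = 32.5.
Solving: y_yeast = 4, y_butter = 5.5.
brioche enters the basis when its profit ≥ yᵀa₃ = 4·5 + 5.5·2 = 31.

31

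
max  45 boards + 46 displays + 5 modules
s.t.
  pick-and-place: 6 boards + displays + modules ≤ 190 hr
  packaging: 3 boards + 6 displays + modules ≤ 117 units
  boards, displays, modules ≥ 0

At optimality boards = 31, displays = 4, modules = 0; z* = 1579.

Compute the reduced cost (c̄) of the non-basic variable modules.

-6

Check each constraint at x*: pick-and-place 190/190 (tight); packaging 117/117 (tight).
From A_Bᵀ y = c: 6·y_pick-and-place + 3·y_packaging = 45; 1·y_pick-and-place + 6·y_packaging = 46.
This yields shadow prices y_pick-and-place = 4, y_packaging = 7.
Reduced cost of modules: c₃ − yᵀa₃ = 5 − (4·1 + 7·1) = 5 − 11 = -6.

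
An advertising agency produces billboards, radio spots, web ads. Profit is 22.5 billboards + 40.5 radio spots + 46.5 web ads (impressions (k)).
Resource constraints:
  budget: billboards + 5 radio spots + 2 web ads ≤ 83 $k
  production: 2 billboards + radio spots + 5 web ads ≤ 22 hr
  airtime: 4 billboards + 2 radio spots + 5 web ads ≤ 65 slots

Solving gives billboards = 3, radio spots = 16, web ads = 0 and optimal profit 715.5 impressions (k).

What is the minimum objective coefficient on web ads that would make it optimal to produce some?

53

At the optimum: budget uses 83 of 83 (binding); production uses 22 of 22 (binding); airtime uses 44 of 65 (slack = 21).
Slack constraints have shadow price 0 (complementary slackness).
Dual feasibility on the basic columns requires 1·y_budget + 2·y_production = 22.5, 5·y_budget + 1·y_production = 40.5.
→ y_budget = 6.5 and y_production = 8.
web ads enters the basis when its profit ≥ yᵀa₃ = 6.5·2 + 8·5 = 53.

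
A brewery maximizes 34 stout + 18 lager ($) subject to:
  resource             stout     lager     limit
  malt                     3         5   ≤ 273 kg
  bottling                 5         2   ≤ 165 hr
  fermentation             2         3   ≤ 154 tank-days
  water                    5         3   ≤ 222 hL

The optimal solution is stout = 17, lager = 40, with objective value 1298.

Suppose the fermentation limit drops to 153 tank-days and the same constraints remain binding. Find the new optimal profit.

1296

Check each constraint at x*: malt 251/273 (slack 22); bottling 165/165 (tight); fermentation 154/154 (tight); water 205/222 (slack 17).
By complementary slackness, y = 0 for the non-binding constraints.
From A_Bᵀ y = c: 5·y_bottling + 2·y_fermentation = 34; 2·y_bottling + 3·y_fermentation = 18.
This yields shadow prices y_bottling = 6, y_fermentation = 2.
Δz = y_fermentation·Δb = 2 × (-1) = -2, so new z* = 1298 − 2 = 1296.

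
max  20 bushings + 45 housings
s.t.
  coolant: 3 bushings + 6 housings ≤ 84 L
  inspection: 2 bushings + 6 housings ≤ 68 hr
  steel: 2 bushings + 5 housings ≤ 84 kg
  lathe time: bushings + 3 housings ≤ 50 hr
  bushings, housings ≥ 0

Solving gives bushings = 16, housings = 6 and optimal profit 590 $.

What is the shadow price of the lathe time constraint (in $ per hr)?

0

Check each constraint at x*: coolant 84/84 (tight); inspection 68/68 (tight); steel 62/84 (slack 22); lathe time 34/50 (slack 16).
Since steel, lathe time are not tight, their duals are 0.
From A_Bᵀ y = c: 3·y_coolant + 2·y_inspection = 20; 6·y_coolant + 6·y_inspection = 45.
Solving: y_coolant = 5, y_inspection = 2.5.
Shadow price of lathe time = 0.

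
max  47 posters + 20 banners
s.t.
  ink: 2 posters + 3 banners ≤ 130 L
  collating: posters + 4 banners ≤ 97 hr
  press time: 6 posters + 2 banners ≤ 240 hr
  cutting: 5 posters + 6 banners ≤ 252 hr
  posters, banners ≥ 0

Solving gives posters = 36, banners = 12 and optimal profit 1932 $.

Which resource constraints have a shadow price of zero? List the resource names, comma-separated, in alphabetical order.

collating, ink

ink: 108/130 (slack 22)
collating: 84/97 (slack 13)
press time: 240/240 (binding)
cutting: 252/252 (binding)
By complementary slackness, a constraint with positive slack has shadow price 0 → collating, ink.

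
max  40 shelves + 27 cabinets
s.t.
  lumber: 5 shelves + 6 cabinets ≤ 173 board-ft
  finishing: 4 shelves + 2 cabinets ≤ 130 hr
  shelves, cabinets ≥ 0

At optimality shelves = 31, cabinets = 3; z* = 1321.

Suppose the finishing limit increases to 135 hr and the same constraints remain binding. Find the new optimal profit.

1358.5

Both lumber and finishing are binding at x*.
From A_Bᵀ y = c: 5·y_lumber + 4·y_finishing = 40; 6·y_lumber + 2·y_finishing = 27.
→ y_lumber = 2 and y_finishing = 7.5.
Δz = y_finishing·Δb = 7.5 × (5) = 37.5, so new z* = 1321 + 37.5 = 1358.5.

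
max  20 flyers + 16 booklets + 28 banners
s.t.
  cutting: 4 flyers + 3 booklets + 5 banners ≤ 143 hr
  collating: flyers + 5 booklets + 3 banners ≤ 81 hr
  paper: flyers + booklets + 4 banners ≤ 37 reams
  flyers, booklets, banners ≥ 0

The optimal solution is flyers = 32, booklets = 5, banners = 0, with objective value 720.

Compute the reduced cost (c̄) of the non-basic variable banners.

Check each constraint at x*: cutting 143/143 (tight); collating 57/81 (slack 24); paper 37/37 (tight).
Slack constraints have shadow price 0 (complementary slackness).
Dual feasibility on the basic columns requires 4·y_cutting + 1·y_paper = 20, 3·y_cutting + 1·y_paper = 16.
This yields shadow prices y_cutting = 4, y_paper = 4.
Reduced cost of banners: c₃ − yᵀa₃ = 28 − (4·5 + 4·4) = 28 − 36 = -8.

-8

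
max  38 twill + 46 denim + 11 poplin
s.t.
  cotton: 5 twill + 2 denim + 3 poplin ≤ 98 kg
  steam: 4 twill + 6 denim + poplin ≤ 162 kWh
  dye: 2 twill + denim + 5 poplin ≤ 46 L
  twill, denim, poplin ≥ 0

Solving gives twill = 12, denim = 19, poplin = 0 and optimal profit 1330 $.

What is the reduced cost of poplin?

-2

At the optimum: cotton uses 98 of 98 (binding); steam uses 162 of 162 (binding); dye uses 43 of 46 (slack = 3).
Slack constraints have shadow price 0 (complementary slackness).
From A_Bᵀ y = c: 5·y_cotton + 4·y_steam = 38; 2·y_cotton + 6·y_steam = 46.
Solving: y_cotton = 2, y_steam = 7.
Reduced cost of poplin: c₃ − yᵀa₃ = 11 − (2·3 + 7·1) = 11 − 13 = -2.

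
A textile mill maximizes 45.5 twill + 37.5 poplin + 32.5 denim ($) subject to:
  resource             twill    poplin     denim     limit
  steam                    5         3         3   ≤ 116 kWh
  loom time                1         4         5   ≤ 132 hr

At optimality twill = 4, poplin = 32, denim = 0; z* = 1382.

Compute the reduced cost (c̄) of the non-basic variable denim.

At the optimum: steam uses 116 of 116 (binding); loom time uses 132 of 132 (binding).
From A_Bᵀ y = c: 5·y_steam + 1·y_loom time = 45.5; 3·y_steam + 4·y_loom time = 37.5.
→ y_steam = 8.5 and y_loom time = 3.
Reduced cost of denim: c₃ − yᵀa₃ = 32.5 − (8.5·3 + 3·5) = 32.5 − 40.5 = -8.

-8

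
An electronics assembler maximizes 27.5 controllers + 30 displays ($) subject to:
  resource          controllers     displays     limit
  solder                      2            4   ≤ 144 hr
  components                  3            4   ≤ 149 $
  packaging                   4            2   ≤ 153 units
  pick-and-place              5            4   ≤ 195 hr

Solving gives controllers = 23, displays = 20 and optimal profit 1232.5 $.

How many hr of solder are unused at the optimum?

18

solder used = 2·23 + 4·20 = 126; slack = 144 − 126 = 18.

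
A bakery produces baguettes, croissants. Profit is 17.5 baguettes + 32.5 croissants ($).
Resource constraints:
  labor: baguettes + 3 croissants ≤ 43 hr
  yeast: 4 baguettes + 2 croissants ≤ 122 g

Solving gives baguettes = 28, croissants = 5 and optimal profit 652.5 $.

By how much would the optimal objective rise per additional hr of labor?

At the optimum: labor uses 43 of 43 (binding); yeast uses 122 of 122 (binding).
The binding rows give the dual system: 1·y_labor + 4·y_yeast = 17.5 and 3·y_labor + 2·y_yeast = 32.5.
Solving: y_labor = 9.5, y_yeast = 2.
Shadow price of labor = 9.5.

9.5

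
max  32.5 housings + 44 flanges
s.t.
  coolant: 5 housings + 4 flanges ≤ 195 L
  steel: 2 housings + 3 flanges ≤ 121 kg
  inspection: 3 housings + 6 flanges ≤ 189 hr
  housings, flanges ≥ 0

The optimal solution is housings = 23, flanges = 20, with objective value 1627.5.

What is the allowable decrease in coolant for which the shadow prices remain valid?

69

Binding constraints: coolant, inspection. The basis is B = [[5,4],[3,6]] with det 18.
Per unit decrease in coolant, x* moves by d = (-0.3333, 0.1667).
The basis stays optimal until housings reaches 0; allowable decrease = 69 L.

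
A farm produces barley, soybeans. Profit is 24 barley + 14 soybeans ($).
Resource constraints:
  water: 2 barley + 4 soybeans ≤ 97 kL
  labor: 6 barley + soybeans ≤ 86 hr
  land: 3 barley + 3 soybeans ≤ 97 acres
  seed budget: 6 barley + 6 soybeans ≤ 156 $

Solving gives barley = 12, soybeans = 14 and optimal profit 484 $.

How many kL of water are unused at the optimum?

17

water used = 2·12 + 4·14 = 80; slack = 97 − 80 = 17.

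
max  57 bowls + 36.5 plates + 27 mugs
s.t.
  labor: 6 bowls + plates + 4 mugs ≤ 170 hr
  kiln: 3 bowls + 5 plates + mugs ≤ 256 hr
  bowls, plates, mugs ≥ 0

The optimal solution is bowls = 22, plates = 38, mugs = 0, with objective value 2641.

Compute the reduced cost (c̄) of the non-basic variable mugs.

At the optimum: labor uses 170 of 170 (binding); kiln uses 256 of 256 (binding).
Dual feasibility on the basic columns requires 6·y_labor + 3·y_kiln = 57, 1·y_labor + 5·y_kiln = 36.5.
This yields shadow prices y_labor = 6.5, y_kiln = 6.
Reduced cost of mugs: c₃ − yᵀa₃ = 27 − (6.5·4 + 6·1) = 27 − 32 = -5.

-5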